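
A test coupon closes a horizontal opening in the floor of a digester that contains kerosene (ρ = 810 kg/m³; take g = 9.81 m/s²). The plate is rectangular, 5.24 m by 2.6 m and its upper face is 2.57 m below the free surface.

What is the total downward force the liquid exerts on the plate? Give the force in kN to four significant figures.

F ≈ 278.2 kN

γ = ρg = 810 × 9.81 / 1000 = 7.9461 kN/m³.
The plate is horizontal, so pressure is uniform at p = γ·h = 7.9461 × 2.57 = 20.4215 kN/m².
A = 5.24 × 2.6 = 13.624 m².
F = p·A = 20.4215 × 13.624 = 278.223 kN.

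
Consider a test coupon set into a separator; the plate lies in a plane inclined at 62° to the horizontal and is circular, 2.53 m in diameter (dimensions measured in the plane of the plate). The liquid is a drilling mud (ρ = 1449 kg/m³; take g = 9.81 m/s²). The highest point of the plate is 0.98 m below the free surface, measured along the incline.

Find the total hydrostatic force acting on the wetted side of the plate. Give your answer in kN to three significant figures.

γ = ρg = 1449 × 9.81 / 1000 = 14.21469 kN/m³.
Let θ = 62° be the plate's angle to the horizontal; measure y along the incline from where the plane meets the free surface. Vertical depth h = y·sinθ with sinθ = 0.882948.
The centroid is at the centre, 1.265 m below the top of the plate, so y_c = 0.98 + 1.265 = 2.245 m and h_c = 2.245 × 0.882948 = 1.98222 m.
A = π(1.265)² = 5.02726 m².
Resultant F = γ·h_c·A = 14.21469 × 1.98222 × 5.02726 = 141.651 kN.

F ≈ 142 kN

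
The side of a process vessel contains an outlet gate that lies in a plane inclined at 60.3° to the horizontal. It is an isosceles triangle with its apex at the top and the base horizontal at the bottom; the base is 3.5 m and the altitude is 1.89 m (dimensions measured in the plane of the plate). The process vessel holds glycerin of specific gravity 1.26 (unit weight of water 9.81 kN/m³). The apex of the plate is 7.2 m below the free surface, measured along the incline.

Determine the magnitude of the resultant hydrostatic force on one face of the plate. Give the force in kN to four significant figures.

F ≈ 300.4 kN

γ = 1.26 × 9.81 = 12.3606 kN/m³.
Let θ = 60.3° be the plate's angle to the horizontal; measure y along the incline from where the plane meets the free surface. Vertical depth h = y·sinθ with sinθ = 0.868632.
With the apex up, the centroid sits 2h/3 = 2 × 1.89/3 = 1.26 m below the apex, so y_c = 7.2 + 1.26 = 8.46 m and h_c = 8.46 × 0.868632 = 7.34863 m.
A = ½ × 3.5 × 1.89 = 3.3075 m².
Resultant F = γ·h_c·A = 12.3606 × 7.34863 × 3.3075 = 300.432 kN.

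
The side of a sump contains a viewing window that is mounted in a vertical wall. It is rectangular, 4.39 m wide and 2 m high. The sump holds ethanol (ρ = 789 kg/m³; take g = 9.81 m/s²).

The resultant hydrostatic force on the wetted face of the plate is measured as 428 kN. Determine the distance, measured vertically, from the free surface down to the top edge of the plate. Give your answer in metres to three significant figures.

d_top ≈ 5.30 m

γ = ρg = 789 × 9.81 / 1000 = 7.74009 kN/m³.
A = 4.39 × 2 = 8.78 m².
From F = γ·h_c·A, the centroid depth is h_c = 428/(7.74009 × 8.78) = 6.29801 m.
The centroid lies 2/2 = 1 m below the top edge, so the top edge sits at h_top = 6.29801 − 1 = 5.29801 m below the surface.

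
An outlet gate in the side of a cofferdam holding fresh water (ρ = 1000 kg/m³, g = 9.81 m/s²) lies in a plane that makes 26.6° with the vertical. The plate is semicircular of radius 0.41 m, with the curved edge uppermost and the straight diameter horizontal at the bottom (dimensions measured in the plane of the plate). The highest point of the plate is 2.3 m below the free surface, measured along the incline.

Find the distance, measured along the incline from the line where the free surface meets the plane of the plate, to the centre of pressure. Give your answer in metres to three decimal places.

γ = ρg = 1000 × 9.81 = 9810 N/m³ = 9.81 kN/m³.
The plate makes 26.6° with the vertical, i.e. θ = 90° − 26.6° = 63.4° to the horizontal. Measuring y along the incline from the free-surface line, vertical depth h = y·sinθ with sinθ = 0.894154.
The centroid lies 4r/(3π) = 0.174009 m above the diameter, so r − 4r/(3π) = 0.41 − 0.174009 = 0.235991 m below the topmost point, so y_c = 2.3 + 0.235991 = 2.53599 m and h_c = 2.53599 × 0.894154 = 2.26757 m.
A = πr²/2 = π × 0.41²/2 = 0.264051 m².
Resultant F = γ·h_c·A = 9.81 × 2.26757 × 0.264051 = 5.87378 kN.
I_c = (π/8 − 8/(9π))·r⁴ = 0.109757 × 0.41⁴ = 0.00310147 m⁴.
Centre of pressure: y_p = y_c + I_c/(y_c·A) = 2.53599 + 0.00310147/(2.53599 × 0.264051) = 2.53599 + 0.00463161 = 2.54062 m along the plane.

y_p = 2.541 m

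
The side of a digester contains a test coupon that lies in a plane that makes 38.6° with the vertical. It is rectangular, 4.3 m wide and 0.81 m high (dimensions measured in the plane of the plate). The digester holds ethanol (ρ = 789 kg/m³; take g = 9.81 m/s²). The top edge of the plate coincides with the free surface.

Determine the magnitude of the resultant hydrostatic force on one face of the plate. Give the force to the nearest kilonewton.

γ = ρg = 789 × 9.81 / 1000 = 7.74009 kN/m³.
The plate makes 38.6° with the vertical, i.e. θ = 90° − 38.6° = 51.4° to the horizontal. Measuring y along the incline from the free-surface line, vertical depth h = y·sinθ with sinθ = 0.781520.
The centroid lies 0.81/2 = 0.405 m below the top edge, so y_c = 0.405 m and h_c = 0.405 × 0.781520 = 0.316516 m.
A = 4.3 × 0.81 = 3.483 m².
Resultant F = γ·h_c·A = 7.74009 × 0.316516 × 3.483 = 8.53287 kN.

F ≈ 9 kN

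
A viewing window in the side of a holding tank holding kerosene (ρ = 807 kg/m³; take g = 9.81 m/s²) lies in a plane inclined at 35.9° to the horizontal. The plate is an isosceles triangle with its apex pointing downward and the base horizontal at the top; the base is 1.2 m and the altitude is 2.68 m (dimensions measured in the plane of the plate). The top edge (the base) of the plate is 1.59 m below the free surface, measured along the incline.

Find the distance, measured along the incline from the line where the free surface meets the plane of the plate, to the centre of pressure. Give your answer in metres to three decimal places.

γ = ρg = 807 × 9.81 / 1000 = 7.91667 kN/m³.
Let θ = 35.9° be the plate's angle to the horizontal; measure y along the incline from where the plane meets the free surface. Vertical depth h = y·sinθ with sinθ = 0.586372.
With the apex down, the centroid sits h/3 = 2.68/3 = 0.893333 m below the base (the top edge), so y_c = 1.59 + 0.893333 = 2.48333 m and h_c = 2.48333 × 0.586372 = 1.45616 m.
A = ½ × 1.2 × 2.68 = 1.608 m².
Resultant F = γ·h_c·A = 7.91667 × 1.45616 × 1.608 = 18.5369 kN.
I_c = b·h³/36 = 1.2 × 2.68³/36 = 0.641628 m⁴.
Centre of pressure: y_p = y_c + I_c/(y_c·A) = 2.48333 + 0.641628/(2.48333 × 1.608) = 2.48333 + 0.16068 = 2.64401 m along the plane.

y_p = 2.644 m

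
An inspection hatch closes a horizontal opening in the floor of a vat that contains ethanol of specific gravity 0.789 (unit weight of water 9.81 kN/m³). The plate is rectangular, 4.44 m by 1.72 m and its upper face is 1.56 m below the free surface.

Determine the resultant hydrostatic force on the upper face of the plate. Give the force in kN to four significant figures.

γ = 0.789 × 9.81 = 7.74009 kN/m³.
The plate is horizontal, so pressure is uniform at p = γ·h = 7.74009 × 1.56 = 12.0745 kN/m².
A = 4.44 × 1.72 = 7.6368 m².
F = p·A = 12.0745 × 7.6368 = 92.2105 kN.

F ≈ 92.21 kN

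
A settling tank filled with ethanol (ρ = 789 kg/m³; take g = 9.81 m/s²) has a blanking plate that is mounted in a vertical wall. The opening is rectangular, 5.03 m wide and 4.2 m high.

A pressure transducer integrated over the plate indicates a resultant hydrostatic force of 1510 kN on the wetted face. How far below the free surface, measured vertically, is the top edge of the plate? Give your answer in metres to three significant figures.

d_top ≈ 7.13 m

γ = ρg = 789 × 9.81 / 1000 = 7.74009 kN/m³.
A = 5.03 × 4.2 = 21.126 m².
From F = γ·h_c·A, the centroid depth is h_c = 1510/(7.74009 × 21.126) = 9.23451 m.
The centroid lies 4.2/2 = 2.1 m below the top edge, so the top edge sits at h_top = 9.23451 − 2.1 = 7.13451 m below the surface.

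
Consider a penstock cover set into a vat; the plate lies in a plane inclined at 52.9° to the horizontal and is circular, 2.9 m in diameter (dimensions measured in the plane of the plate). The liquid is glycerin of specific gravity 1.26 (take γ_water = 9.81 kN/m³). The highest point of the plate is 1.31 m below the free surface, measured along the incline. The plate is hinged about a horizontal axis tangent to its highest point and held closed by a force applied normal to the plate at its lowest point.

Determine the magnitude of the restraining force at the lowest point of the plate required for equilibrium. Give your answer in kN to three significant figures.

γ = 1.26 × 9.81 = 12.3606 kN/m³.
Let θ = 52.9° be the plate's angle to the horizontal; measure y along the incline from where the plane meets the free surface. Vertical depth h = y·sinθ with sinθ = 0.797584.
The centroid is at the centre, 1.45 m below the top of the plate, so y_c = 1.31 + 1.45 = 2.76 m and h_c = 2.76 × 0.797584 = 2.20133 m.
A = π(1.45)² = 6.6052 m².
Resultant F = γ·h_c·A = 12.3606 × 2.20133 × 6.6052 = 179.726 kN.
I_c = πr⁴/4 = π × 1.45⁴/4 = 3.47186 m⁴.
Centre of pressure: y_p = y_c + I_c/(y_c·A) = 2.76 + 3.47186/(2.76 × 6.6052) = 2.76 + 0.190444 = 2.95044 m along the plane.
The resultant acts 1.45 + 0.190444 = 1.64044 m (along the plate) below the hinge at the top edge, so the moment about the hinge is M = F × 1.64044 = 179.726 × 1.64044 = 294.83 kN·m.
A normal force at the bottom, 2.9 m from the hinge, must supply this moment: P = 294.83/2.9 = 101.666 kN.

P ≈ 102 kN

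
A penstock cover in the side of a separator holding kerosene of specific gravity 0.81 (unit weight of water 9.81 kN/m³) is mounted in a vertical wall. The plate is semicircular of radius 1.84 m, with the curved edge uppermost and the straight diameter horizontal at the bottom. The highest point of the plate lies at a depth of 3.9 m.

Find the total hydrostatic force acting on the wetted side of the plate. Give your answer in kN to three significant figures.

γ = 0.81 × 9.81 = 7.9461 kN/m³.
The centroid lies 4r/(3π) = 0.78092 m above the diameter, so r − 4r/(3π) = 1.84 − 0.78092 = 1.05908 m below the topmost point, so the centroid depth is h_c = 3.9 + 1.05908 = 4.95908 m.
A = πr²/2 = π × 1.84²/2 = 5.31809 m².
Resultant F = γ·h_c·A = 7.9461 × 4.95908 × 5.31809 = 209.561 kN.

F ≈ 210 kN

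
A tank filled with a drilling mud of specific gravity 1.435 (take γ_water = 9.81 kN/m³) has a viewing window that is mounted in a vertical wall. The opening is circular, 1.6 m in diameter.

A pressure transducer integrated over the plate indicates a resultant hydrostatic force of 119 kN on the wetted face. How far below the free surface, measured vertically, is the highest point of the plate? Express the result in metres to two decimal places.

γ = 1.435 × 9.81 = 14.07735 kN/m³.
A = π(0.8)² = 2.01062 m².
From F = γ·h_c·A, the centroid depth is h_c = 119/(14.07735 × 2.01062) = 4.20432 m.
The centroid is at the centre, 0.8 m below the top of the plate, so the highest point sits at h_top = 4.20432 − 0.8 = 3.40432 m below the surface.

d_top ≈ 3.40 m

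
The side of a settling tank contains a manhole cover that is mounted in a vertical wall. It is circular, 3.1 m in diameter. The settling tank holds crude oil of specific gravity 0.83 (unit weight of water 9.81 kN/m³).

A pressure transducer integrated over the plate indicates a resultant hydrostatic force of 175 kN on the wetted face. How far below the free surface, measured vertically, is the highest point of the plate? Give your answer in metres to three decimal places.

d_top ≈ 1.298 m

γ = 0.83 × 9.81 = 8.1423 kN/m³.
A = π(1.55)² = 7.54768 m².
From F = γ·h_c·A, the centroid depth is h_c = 175/(8.1423 × 7.54768) = 2.84759 m.
The centroid is at the centre, 1.55 m below the top of the plate, so the highest point sits at h_top = 2.84759 − 1.55 = 1.29759 m below the surface.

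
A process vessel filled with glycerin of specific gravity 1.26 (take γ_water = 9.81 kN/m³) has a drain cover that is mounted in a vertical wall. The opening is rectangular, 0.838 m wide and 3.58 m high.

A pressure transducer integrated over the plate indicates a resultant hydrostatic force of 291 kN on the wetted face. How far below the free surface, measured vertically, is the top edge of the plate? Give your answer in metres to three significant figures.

γ = 1.26 × 9.81 = 12.3606 kN/m³.
A = 0.838 × 3.58 = 3.00004 m².
From F = γ·h_c·A, the centroid depth is h_c = 291/(12.3606 × 3.00004) = 7.84741 m.
The centroid lies 3.58/2 = 1.79 m below the top edge, so the top edge sits at h_top = 7.84741 − 1.79 = 6.05741 m below the surface.

d_top ≈ 6.06 m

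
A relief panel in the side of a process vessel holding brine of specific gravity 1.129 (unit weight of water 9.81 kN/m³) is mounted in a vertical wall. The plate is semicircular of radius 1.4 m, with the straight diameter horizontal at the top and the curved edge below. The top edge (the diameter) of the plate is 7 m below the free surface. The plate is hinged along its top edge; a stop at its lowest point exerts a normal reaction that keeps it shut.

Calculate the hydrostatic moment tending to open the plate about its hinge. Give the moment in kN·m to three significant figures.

M ≈ 159 kN·m

γ = 1.129 × 9.81 = 11.07549 kN/m³.
The centroid of a semicircle lies 4r/(3π) = 0.594178 m from the diameter, here below the top edge, so the centroid depth is h_c = 7 + 0.594178 = 7.59418 m.
A = πr²/2 = π × 1.4²/2 = 3.07876 m².
Resultant F = γ·h_c·A = 11.07549 × 7.59418 × 3.07876 = 258.952 kN.
I_c = (π/8 − 8/(9π))·r⁴ = 0.109757 × 1.4⁴ = 0.421642 m⁴.
Centre of pressure: y_p = y_c + I_c/(y_c·A) = 7.59418 + 0.421642/(7.59418 × 3.07876) = 7.59418 + 0.0180338 = 7.61221 m along the plane.
The resultant acts 0.594178 + 0.0180338 = 0.612212 m (along the plate) below the hinge at the top edge, so the moment about the hinge is M = F × 0.612212 = 258.952 × 0.612212 = 158.534 kN·m.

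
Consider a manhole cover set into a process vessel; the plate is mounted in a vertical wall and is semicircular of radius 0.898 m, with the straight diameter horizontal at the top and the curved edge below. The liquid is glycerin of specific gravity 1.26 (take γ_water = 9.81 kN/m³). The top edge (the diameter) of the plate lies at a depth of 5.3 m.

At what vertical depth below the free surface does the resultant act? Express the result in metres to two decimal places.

h_p = 5.69 m

γ = 1.26 × 9.81 = 12.3606 kN/m³.
The centroid of a semicircle lies 4r/(3π) = 0.381123 m from the diameter, here below the top edge, so the centroid depth is h_c = 5.3 + 0.381123 = 5.68112 m.
A = πr²/2 = π × 0.898²/2 = 1.2667 m².
Resultant F = γ·h_c·A = 12.3606 × 5.68112 × 1.2667 = 88.9503 kN.
I_c = (π/8 − 8/(9π))·r⁴ = 0.109757 × 0.898⁴ = 0.0713736 m⁴.
Centre of pressure: y_p = y_c + I_c/(y_c·A) = 5.68112 + 0.0713736/(5.68112 × 1.2667) = 5.68112 + 0.00991813 = 5.69104 m along the plane.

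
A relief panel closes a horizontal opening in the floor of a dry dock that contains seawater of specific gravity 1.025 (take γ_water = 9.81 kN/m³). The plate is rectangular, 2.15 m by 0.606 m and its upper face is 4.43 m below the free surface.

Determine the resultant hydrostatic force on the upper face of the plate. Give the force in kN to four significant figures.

F ≈ 58.04 kN

γ = 1.025 × 9.81 = 10.05525 kN/m³.
The plate is horizontal, so pressure is uniform at p = γ·h = 10.05525 × 4.43 = 44.5448 kN/m².
A = 2.15 × 0.606 = 1.3029 m².
F = p·A = 44.5448 × 1.3029 = 58.0374 kN.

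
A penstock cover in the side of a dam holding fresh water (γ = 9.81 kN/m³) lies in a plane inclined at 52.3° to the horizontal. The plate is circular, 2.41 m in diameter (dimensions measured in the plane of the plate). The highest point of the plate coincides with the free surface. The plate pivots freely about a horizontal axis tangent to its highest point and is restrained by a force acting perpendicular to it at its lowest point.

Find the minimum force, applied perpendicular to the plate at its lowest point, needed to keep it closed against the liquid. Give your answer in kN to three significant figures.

γ = 9.81 kN/m³.
Let θ = 52.3° be the plate's angle to the horizontal; measure y along the incline from where the plane meets the free surface. Vertical depth h = y·sinθ with sinθ = 0.791224.
The centroid is at the centre, 1.205 m below the top of the plate, so y_c = 1.205 m and h_c = 1.205 × 0.791224 = 0.953425 m.
A = π(1.205)² = 4.56167 m².
Resultant F = γ·h_c·A = 9.81 × 0.953425 × 4.56167 = 42.6658 kN.
I_c = πr⁴/4 = π × 1.205⁴/4 = 1.65592 m⁴.
Centre of pressure: y_p = y_c + I_c/(y_c·A) = 1.205 + 1.65592/(1.205 × 4.56167) = 1.205 + 0.301251 = 1.50625 m along the plane.
The resultant acts 1.205 + 0.301251 = 1.50625 m (along the plate) below the hinge at the top edge, so the moment about the hinge is M = F × 1.50625 = 42.6658 × 1.50625 = 64.2654 kN·m.
A normal force at the bottom, 2.41 m from the hinge, must supply this moment: P = 64.2654/2.41 = 26.6661 kN.

P ≈ 26.7 kN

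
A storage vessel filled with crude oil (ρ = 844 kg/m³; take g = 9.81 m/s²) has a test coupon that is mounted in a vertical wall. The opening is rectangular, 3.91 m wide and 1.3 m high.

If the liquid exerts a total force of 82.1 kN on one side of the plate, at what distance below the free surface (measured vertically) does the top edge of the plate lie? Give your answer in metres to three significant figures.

d_top ≈ 1.30 m

γ = ρg = 844 × 9.81 / 1000 = 8.27964 kN/m³.
A = 3.91 × 1.3 = 5.083 m².
From F = γ·h_c·A, the centroid depth is h_c = 82.1/(8.27964 × 5.083) = 1.95079 m.
The centroid lies 1.3/2 = 0.65 m below the top edge, so the top edge sits at h_top = 1.95079 − 0.65 = 1.30079 m below the surface.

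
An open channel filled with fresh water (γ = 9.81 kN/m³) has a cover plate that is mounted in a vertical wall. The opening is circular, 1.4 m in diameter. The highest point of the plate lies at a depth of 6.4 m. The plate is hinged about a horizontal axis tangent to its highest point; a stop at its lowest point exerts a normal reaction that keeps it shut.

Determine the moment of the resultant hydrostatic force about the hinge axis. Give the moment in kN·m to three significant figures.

γ = 9.81 kN/m³.
The centroid is at the centre, 0.7 m below the top of the plate, so the centroid depth is h_c = 6.4 + 0.7 = 7.1 m.
A = π(0.7)² = 1.53938 m².
Resultant F = γ·h_c·A = 9.81 × 7.1 × 1.53938 = 107.219 kN.
I_c = πr⁴/4 = π × 0.7⁴/4 = 0.188574 m⁴.
Centre of pressure: y_p = y_c + I_c/(y_c·A) = 7.1 + 0.188574/(7.1 × 1.53938) = 7.1 + 0.0172535 = 7.11725 m along the plane.
The resultant acts 0.7 + 0.0172535 = 0.717253 m (along the plate) below the hinge at the top edge, so the moment about the hinge is M = F × 0.717253 = 107.219 × 0.717253 = 76.9031 kN·m.

M ≈ 76.9 kN·m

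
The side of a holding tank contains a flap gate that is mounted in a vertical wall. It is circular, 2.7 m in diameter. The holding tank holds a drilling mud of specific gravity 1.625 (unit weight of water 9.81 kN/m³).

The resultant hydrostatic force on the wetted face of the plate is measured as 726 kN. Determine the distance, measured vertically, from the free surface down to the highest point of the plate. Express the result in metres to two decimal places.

d_top ≈ 6.60 m

γ = 1.625 × 9.81 = 15.94125 kN/m³.
A = π(1.35)² = 5.72555 m².
From F = γ·h_c·A, the centroid depth is h_c = 726/(15.94125 × 5.72555) = 7.95421 m.
The centroid is at the centre, 1.35 m below the top of the plate, so the highest point sits at h_top = 7.95421 − 1.35 = 6.60421 m below the surface.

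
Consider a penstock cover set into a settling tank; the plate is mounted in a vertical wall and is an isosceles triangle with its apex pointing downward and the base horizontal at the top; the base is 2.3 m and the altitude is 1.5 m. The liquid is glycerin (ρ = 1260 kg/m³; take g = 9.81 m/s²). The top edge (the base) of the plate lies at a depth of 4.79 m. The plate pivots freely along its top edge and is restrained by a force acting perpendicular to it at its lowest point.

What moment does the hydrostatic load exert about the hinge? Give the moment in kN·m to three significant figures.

M ≈ 59.1 kN·m

γ = ρg = 1260 × 9.81 / 1000 = 12.3606 kN/m³.
With the apex down, the centroid sits h/3 = 1.5/3 = 0.5 m below the base (the top edge), so the centroid depth is h_c = 4.79 + 0.5 = 5.29 m.
A = ½ × 2.3 × 1.5 = 1.725 m².
Resultant F = γ·h_c·A = 12.3606 × 5.29 × 1.725 = 112.794 kN.
I_c = b·h³/36 = 2.3 × 1.5³/36 = 0.215625 m⁴.
Centre of pressure: y_p = y_c + I_c/(y_c·A) = 5.29 + 0.215625/(5.29 × 1.725) = 5.29 + 0.0236295 = 5.31363 m along the plane.
The resultant acts 0.5 + 0.0236295 = 0.523629 m (along the plate) below the hinge at the top edge, so the moment about the hinge is M = F × 0.523629 = 112.794 × 0.523629 = 59.0622 kN·m.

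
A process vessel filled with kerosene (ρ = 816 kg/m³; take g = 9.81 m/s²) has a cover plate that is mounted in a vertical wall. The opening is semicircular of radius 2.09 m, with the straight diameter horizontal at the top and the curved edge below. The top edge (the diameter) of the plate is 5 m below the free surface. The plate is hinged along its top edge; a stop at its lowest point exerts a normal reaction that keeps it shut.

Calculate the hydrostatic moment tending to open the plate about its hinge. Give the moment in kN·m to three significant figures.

M ≈ 304 kN·m

γ = ρg = 816 × 9.81 / 1000 = 8.00496 kN/m³.
The centroid of a semicircle lies 4r/(3π) = 0.887024 m from the diameter, here below the top edge, so the centroid depth is h_c = 5 + 0.887024 = 5.88702 m.
A = πr²/2 = π × 2.09²/2 = 6.8614 m².
Resultant F = γ·h_c·A = 8.00496 × 5.88702 × 6.8614 = 323.346 kN.
I_c = (π/8 − 8/(9π))·r⁴ = 0.109757 × 2.09⁴ = 2.0942 m⁴.
Centre of pressure: y_p = y_c + I_c/(y_c·A) = 5.88702 + 2.0942/(5.88702 × 6.8614) = 5.88702 + 0.0518454 = 5.93887 m along the plane.
The resultant acts 0.887024 + 0.0518454 = 0.938869 m (along the plate) below the hinge at the top edge, so the moment about the hinge is M = F × 0.938869 = 323.346 × 0.938869 = 303.58 kN·m.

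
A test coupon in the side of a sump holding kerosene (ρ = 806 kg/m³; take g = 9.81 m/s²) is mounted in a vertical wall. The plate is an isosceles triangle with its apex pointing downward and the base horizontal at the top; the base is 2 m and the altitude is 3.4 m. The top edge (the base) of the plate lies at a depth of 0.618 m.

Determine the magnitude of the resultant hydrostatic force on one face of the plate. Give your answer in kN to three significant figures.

F ≈ 47.1 kN

γ = ρg = 806 × 9.81 / 1000 = 7.90686 kN/m³.
With the apex down, the centroid sits h/3 = 3.4/3 = 1.13333 m below the base (the top edge), so the centroid depth is h_c = 0.618 + 1.13333 = 1.75133 m.
A = ½ × 2 × 3.4 = 3.4 m².
Resultant F = γ·h_c·A = 7.90686 × 1.75133 × 3.4 = 47.0816 kN.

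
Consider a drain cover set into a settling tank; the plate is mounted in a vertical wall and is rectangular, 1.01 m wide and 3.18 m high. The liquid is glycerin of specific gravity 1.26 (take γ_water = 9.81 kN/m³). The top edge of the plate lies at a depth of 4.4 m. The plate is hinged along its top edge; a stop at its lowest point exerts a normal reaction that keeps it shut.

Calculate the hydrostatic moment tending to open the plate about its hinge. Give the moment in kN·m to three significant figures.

γ = 1.26 × 9.81 = 12.3606 kN/m³.
The centroid lies 3.18/2 = 1.59 m below the top edge, so the centroid depth is h_c = 4.4 + 1.59 = 5.99 m.
A = 1.01 × 3.18 = 3.2118 m².
Resultant F = γ·h_c·A = 12.3606 × 5.99 × 3.2118 = 237.802 kN.
I_c = b·h³/12 = 1.01 × 3.18³/12 = 2.70658 m⁴.
Centre of pressure: y_p = y_c + I_c/(y_c·A) = 5.99 + 2.70658/(5.99 × 3.2118) = 5.99 + 0.140684 = 6.13068 m along the plane.
The resultant acts 1.59 + 0.140684 = 1.73068 m (along the plate) below the hinge at the top edge, so the moment about the hinge is M = F × 1.73068 = 237.802 × 1.73068 = 411.559 kN·m.

M ≈ 412 kN·m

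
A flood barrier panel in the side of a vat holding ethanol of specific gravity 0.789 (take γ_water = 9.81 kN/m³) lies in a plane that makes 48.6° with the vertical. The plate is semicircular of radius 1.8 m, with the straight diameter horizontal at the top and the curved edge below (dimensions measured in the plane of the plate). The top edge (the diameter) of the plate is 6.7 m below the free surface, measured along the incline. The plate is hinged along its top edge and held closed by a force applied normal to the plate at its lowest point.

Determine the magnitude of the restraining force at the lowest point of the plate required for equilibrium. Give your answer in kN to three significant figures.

γ = 0.789 × 9.81 = 7.74009 kN/m³.
The plate makes 48.6° with the vertical, i.e. θ = 90° − 48.6° = 41.4° to the horizontal. Measuring y along the incline from the free-surface line, vertical depth h = y·sinθ with sinθ = 0.661312.
The centroid of a semicircle lies 4r/(3π) = 0.763944 m from the diameter, here below the top edge, so y_c = 6.7 + 0.763944 = 7.46394 m and h_c = 7.46394 × 0.661312 = 4.93599 m.
A = πr²/2 = π × 1.8²/2 = 5.08938 m².
Resultant F = γ·h_c·A = 7.74009 × 4.93599 × 5.08938 = 194.44 kN.
I_c = (π/8 − 8/(9π))·r⁴ = 0.109757 × 1.8⁴ = 1.15219 m⁴.
Centre of pressure: y_p = y_c + I_c/(y_c·A) = 7.46394 + 1.15219/(7.46394 × 5.08938) = 7.46394 + 0.0303313 = 7.49427 m along the plane.
The resultant acts 0.763944 + 0.0303313 = 0.794275 m (along the plate) below the hinge at the top edge, so the moment about the hinge is M = F × 0.794275 = 194.44 × 0.794275 = 154.439 kN·m.
A normal force at the bottom, 1.8 m from the hinge, must supply this moment: P = 154.439/1.8 = 85.7994 kN.

P ≈ 85.8 kN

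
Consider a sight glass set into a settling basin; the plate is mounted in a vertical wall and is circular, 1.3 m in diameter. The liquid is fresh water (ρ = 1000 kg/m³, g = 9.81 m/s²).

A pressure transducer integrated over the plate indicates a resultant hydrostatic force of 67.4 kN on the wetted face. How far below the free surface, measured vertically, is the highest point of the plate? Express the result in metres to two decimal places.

γ = ρg = 1000 × 9.81 = 9810 N/m³ = 9.81 kN/m³.
A = π(0.65)² = 1.32732 m².
From F = γ·h_c·A, the centroid depth is h_c = 67.4/(9.81 × 1.32732) = 5.17625 m.
The centroid is at the centre, 0.65 m below the top of the plate, so the highest point sits at h_top = 5.17625 − 0.65 = 4.52625 m below the surface.

d_top ≈ 4.53 m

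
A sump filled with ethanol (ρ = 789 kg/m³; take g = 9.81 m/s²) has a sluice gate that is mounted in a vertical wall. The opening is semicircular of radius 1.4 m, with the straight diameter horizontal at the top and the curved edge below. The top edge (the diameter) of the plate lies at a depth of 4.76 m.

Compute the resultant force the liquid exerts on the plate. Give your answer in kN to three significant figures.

F ≈ 128 kN

γ = ρg = 789 × 9.81 / 1000 = 7.74009 kN/m³.
The centroid of a semicircle lies 4r/(3π) = 0.594178 m from the diameter, here below the top edge, so the centroid depth is h_c = 4.76 + 0.594178 = 5.35418 m.
A = πr²/2 = π × 1.4²/2 = 3.07876 m².
Resultant F = γ·h_c·A = 7.74009 × 5.35418 × 3.07876 = 127.589 kN.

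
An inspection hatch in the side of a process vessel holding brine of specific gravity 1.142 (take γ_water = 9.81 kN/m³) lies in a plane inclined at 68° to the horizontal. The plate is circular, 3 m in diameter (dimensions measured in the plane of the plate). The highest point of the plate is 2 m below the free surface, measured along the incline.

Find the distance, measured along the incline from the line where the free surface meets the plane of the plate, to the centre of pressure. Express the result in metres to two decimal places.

γ = 1.142 × 9.81 = 11.20302 kN/m³.
Let θ = 68° be the plate's angle to the horizontal; measure y along the incline from where the plane meets the free surface. Vertical depth h = y·sinθ with sinθ = 0.927184.
The centroid is at the centre, 1.5 m below the top of the plate, so y_c = 2 + 1.5 = 3.5 m and h_c = 3.5 × 0.927184 = 3.24514 m.
A = π(1.5)² = 7.06858 m².
Resultant F = γ·h_c·A = 11.20302 × 3.24514 × 7.06858 = 256.981 kN.
I_c = πr⁴/4 = π × 1.5⁴/4 = 3.97608 m⁴.
Centre of pressure: y_p = y_c + I_c/(y_c·A) = 3.5 + 3.97608/(3.5 × 7.06858) = 3.5 + 0.160714 = 3.66071 m along the plane.

y_p = 3.66 m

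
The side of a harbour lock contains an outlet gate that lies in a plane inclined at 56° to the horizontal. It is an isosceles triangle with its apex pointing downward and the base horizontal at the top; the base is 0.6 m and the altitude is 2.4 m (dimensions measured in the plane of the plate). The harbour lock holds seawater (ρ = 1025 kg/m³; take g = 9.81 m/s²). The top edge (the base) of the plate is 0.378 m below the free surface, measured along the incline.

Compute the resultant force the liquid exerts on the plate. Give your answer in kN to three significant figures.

γ = ρg = 1025 × 9.81 / 1000 = 10.05525 kN/m³.
Let θ = 56° be the plate's angle to the horizontal; measure y along the incline from where the plane meets the free surface. Vertical depth h = y·sinθ with sinθ = 0.829038.
With the apex down, the centroid sits h/3 = 2.4/3 = 0.8 m below the base (the top edge), so y_c = 0.378 + 0.8 = 1.178 m and h_c = 1.178 × 0.829038 = 0.976607 m.
A = ½ × 0.6 × 2.4 = 0.72 m².
Resultant F = γ·h_c·A = 10.05525 × 0.976607 × 0.72 = 7.07042 kN.

F ≈ 7.07 kN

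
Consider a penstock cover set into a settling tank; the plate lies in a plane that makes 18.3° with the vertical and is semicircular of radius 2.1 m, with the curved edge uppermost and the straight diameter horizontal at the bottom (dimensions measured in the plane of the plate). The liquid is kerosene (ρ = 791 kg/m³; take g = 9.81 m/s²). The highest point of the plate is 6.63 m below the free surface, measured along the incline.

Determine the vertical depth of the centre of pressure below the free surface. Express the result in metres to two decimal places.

γ = ρg = 791 × 9.81 / 1000 = 7.75971 kN/m³.
The plate makes 18.3° with the vertical, i.e. θ = 90° − 18.3° = 71.7° to the horizontal. Measuring y along the incline from the free-surface line, vertical depth h = y·sinθ with sinθ = 0.949425.
The centroid lies 4r/(3π) = 0.891268 m above the diameter, so r − 4r/(3π) = 2.1 − 0.891268 = 1.20873 m below the topmost point, so y_c = 6.63 + 1.20873 = 7.83873 m and h_c = 7.83873 × 0.949425 = 7.44229 m.
A = πr²/2 = π × 2.1²/2 = 6.92721 m².
Resultant F = γ·h_c·A = 7.75971 × 7.44229 × 6.92721 = 400.046 kN.
I_c = (π/8 − 8/(9π))·r⁴ = 0.109757 × 2.1⁴ = 2.13457 m⁴.
Centre of pressure: y_p = y_c + I_c/(y_c·A) = 7.83873 + 2.13457/(7.83873 × 6.92721) = 7.83873 + 0.0393103 = 7.87804 m along the plane.
Vertically, h_p = y_p·sinθ = 7.87804 × 0.949425 = 7.47961 m.

h_p = 7.48 m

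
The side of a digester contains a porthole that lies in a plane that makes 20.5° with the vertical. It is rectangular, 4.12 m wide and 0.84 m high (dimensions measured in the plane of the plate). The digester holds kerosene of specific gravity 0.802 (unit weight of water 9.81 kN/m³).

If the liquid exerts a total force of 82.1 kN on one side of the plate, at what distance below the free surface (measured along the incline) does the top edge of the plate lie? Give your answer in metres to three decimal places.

y_top ≈ 2.799 m

γ = 0.802 × 9.81 = 7.86762 kN/m³.
A = 4.12 × 0.84 = 3.4608 m².
From F = γ·h_c·A, the centroid depth is h_c = 82.1/(7.86762 × 3.4608) = 3.01525 m.
The plate makes 20.5° with the vertical, i.e. θ = 90° − 20.5° = 69.5° to the horizontal. Measuring y along the incline from the free-surface line, vertical depth h = y·sinθ with sinθ = 0.936672.
Along the incline, y_c = h_c/sinθ = 3.01525/0.936672 = 3.21911 m.
The centroid lies 0.84/2 = 0.42 m below the top edge, so the top edge sits at y_top = 3.21911 − 0.42 = 2.79911 m along the incline.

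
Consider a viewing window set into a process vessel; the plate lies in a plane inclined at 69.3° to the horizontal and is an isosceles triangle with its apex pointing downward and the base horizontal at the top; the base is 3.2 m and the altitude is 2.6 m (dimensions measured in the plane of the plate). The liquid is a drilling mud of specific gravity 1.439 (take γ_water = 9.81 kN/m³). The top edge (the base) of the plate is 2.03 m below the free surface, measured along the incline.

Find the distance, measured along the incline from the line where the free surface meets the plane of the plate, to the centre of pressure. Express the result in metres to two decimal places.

γ = 1.439 × 9.81 = 14.11659 kN/m³.
Let θ = 69.3° be the plate's angle to the horizontal; measure y along the incline from where the plane meets the free surface. Vertical depth h = y·sinθ with sinθ = 0.935444.
With the apex down, the centroid sits h/3 = 2.6/3 = 0.866667 m below the base (the top edge), so y_c = 2.03 + 0.866667 = 2.89667 m and h_c = 2.89667 × 0.935444 = 2.70967 m.
A = ½ × 3.2 × 2.6 = 4.16 m².
Resultant F = γ·h_c·A = 14.11659 × 2.70967 × 4.16 = 159.125 kN.
I_c = b·h³/36 = 3.2 × 2.6³/36 = 1.56231 m⁴.
Centre of pressure: y_p = y_c + I_c/(y_c·A) = 2.89667 + 1.56231/(2.89667 × 4.16) = 2.89667 + 0.129651 = 3.02632 m along the plane.

y_p = 3.03 m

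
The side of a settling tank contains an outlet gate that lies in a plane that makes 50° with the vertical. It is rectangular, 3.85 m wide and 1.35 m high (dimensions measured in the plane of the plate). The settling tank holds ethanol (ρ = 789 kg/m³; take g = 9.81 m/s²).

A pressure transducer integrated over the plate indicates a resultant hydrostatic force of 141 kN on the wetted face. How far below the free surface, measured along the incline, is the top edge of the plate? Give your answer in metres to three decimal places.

γ = ρg = 789 × 9.81 / 1000 = 7.74009 kN/m³.
A = 3.85 × 1.35 = 5.1975 m².
From F = γ·h_c·A, the centroid depth is h_c = 141/(7.74009 × 5.1975) = 3.50492 m.
The plate makes 50° with the vertical, i.e. θ = 90° − 50° = 40° to the horizontal. Measuring y along the incline from the free-surface line, vertical depth h = y·sinθ with sinθ = 0.642788.
Along the incline, y_c = h_c/sinθ = 3.50492/0.642788 = 5.45268 m.
The centroid lies 1.35/2 = 0.675 m below the top edge, so the top edge sits at y_top = 5.45268 − 0.675 = 4.77768 m along the incline.

y_top ≈ 4.778 m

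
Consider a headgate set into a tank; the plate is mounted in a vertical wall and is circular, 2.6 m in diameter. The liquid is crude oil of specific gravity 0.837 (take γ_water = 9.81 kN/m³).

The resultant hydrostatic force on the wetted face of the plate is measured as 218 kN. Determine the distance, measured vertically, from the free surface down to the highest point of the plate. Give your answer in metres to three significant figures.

γ = 0.837 × 9.81 = 8.21097 kN/m³.
A = π(1.3)² = 5.30929 m².
From F = γ·h_c·A, the centroid depth is h_c = 218/(8.21097 × 5.30929) = 5.00064 m.
The centroid is at the centre, 1.3 m below the top of the plate, so the highest point sits at h_top = 5.00064 − 1.3 = 3.70064 m below the surface.

d_top ≈ 3.70 m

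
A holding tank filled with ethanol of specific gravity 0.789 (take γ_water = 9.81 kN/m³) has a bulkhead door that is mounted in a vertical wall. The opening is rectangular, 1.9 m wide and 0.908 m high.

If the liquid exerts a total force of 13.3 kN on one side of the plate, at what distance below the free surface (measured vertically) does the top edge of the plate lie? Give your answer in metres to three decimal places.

d_top ≈ 0.542 m

γ = 0.789 × 9.81 = 7.74009 kN/m³.
A = 1.9 × 0.908 = 1.7252 m².
From F = γ·h_c·A, the centroid depth is h_c = 13.3/(7.74009 × 1.7252) = 0.996016 m.
The centroid lies 0.908/2 = 0.454 m below the top edge, so the top edge sits at h_top = 0.996016 − 0.454 = 0.542016 m below the surface.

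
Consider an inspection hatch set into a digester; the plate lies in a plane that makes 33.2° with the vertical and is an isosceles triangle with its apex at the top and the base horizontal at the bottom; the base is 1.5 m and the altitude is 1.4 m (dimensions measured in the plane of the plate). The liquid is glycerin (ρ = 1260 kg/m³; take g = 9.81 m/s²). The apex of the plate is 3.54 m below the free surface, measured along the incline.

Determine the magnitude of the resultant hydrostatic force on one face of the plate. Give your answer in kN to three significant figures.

γ = ρg = 1260 × 9.81 / 1000 = 12.3606 kN/m³.
The plate makes 33.2° with the vertical, i.e. θ = 90° − 33.2° = 56.8° to the horizontal. Measuring y along the incline from the free-surface line, vertical depth h = y·sinθ with sinθ = 0.836764.
With the apex up, the centroid sits 2h/3 = 2 × 1.4/3 = 0.933333 m below the apex, so y_c = 3.54 + 0.933333 = 4.47333 m and h_c = 4.47333 × 0.836764 = 3.74312 m.
A = ½ × 1.5 × 1.4 = 1.05 m².
Resultant F = γ·h_c·A = 12.3606 × 3.74312 × 1.05 = 48.5806 kN.

F ≈ 48.6 kN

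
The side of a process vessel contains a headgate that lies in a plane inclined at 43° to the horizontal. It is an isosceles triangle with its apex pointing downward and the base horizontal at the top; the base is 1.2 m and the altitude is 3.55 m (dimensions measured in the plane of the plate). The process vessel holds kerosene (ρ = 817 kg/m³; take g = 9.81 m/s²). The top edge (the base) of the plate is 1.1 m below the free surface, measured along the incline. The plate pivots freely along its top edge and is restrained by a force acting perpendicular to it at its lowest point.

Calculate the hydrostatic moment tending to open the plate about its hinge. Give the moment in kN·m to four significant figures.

M ≈ 39.61 kN·m

γ = ρg = 817 × 9.81 / 1000 = 8.01477 kN/m³.
Let θ = 43° be the plate's angle to the horizontal; measure y along the incline from where the plane meets the free surface. Vertical depth h = y·sinθ with sinθ = 0.681998.
With the apex down, the centroid sits h/3 = 3.55/3 = 1.18333 m below the base (the top edge), so y_c = 1.1 + 1.18333 = 2.28333 m and h_c = 2.28333 × 0.681998 = 1.55723 m.
A = ½ × 1.2 × 3.55 = 2.13 m².
Resultant F = γ·h_c·A = 8.01477 × 1.55723 × 2.13 = 26.5842 kN.
I_c = b·h³/36 = 1.2 × 3.55³/36 = 1.4913 m⁴.
Centre of pressure: y_p = y_c + I_c/(y_c·A) = 2.28333 + 1.4913/(2.28333 × 2.13) = 2.28333 + 0.306631 = 2.58996 m along the plane.
The resultant acts 1.18333 + 0.306631 = 1.48996 m (along the plate) below the hinge at the top edge, so the moment about the hinge is M = F × 1.48996 = 26.5842 × 1.48996 = 39.6094 kN·m.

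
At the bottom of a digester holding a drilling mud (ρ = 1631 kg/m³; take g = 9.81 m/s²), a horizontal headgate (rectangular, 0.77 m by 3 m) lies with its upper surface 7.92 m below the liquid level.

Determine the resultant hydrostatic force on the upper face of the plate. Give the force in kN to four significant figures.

γ = ρg = 1631 × 9.81 / 1000 = 16.00011 kN/m³.
The plate is horizontal, so pressure is uniform at p = γ·h = 16.00011 × 7.92 = 126.721 kN/m².
A = 0.77 × 3 = 2.31 m².
F = p·A = 126.721 × 2.31 = 292.726 kN.

F ≈ 292.7 kN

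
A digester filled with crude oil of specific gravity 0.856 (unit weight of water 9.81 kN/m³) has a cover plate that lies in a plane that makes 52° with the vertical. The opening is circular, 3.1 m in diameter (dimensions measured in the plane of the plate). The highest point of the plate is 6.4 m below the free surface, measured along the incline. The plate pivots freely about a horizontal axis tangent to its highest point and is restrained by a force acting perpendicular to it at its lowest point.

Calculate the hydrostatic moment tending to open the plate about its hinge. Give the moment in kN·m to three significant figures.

M ≈ 504 kN·m

γ = 0.856 × 9.81 = 8.39736 kN/m³.
The plate makes 52° with the vertical, i.e. θ = 90° − 52° = 38° to the horizontal. Measuring y along the incline from the free-surface line, vertical depth h = y·sinθ with sinθ = 0.615661.
The centroid is at the centre, 1.55 m below the top of the plate, so y_c = 6.4 + 1.55 = 7.95 m and h_c = 7.95 × 0.615661 = 4.8945 m.
A = π(1.55)² = 7.54768 m².
Resultant F = γ·h_c·A = 8.39736 × 4.8945 × 7.54768 = 310.216 kN.
I_c = πr⁴/4 = π × 1.55⁴/4 = 4.53332 m⁴.
Centre of pressure: y_p = y_c + I_c/(y_c·A) = 7.95 + 4.53332/(7.95 × 7.54768) = 7.95 + 0.0755502 = 8.02555 m along the plane.
The resultant acts 1.55 + 0.0755502 = 1.62555 m (along the plate) below the hinge at the top edge, so the moment about the hinge is M = F × 1.62555 = 310.216 × 1.62555 = 504.272 kN·m.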